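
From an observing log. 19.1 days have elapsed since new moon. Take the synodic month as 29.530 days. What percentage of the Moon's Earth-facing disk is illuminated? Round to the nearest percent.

80%

The Moon has covered 19.1/29.530 of its cycle, so θ ≈ 360° × 19.1/29.530 = 232.8°.
Illuminated fraction = (1 − cos 232.8°)/2 = (1 − (-0.604))/2 ≈ 0.802, so 80%.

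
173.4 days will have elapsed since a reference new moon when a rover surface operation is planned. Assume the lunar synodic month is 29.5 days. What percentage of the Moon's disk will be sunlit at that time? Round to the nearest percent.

173.4/29.5 = 5.878 lunations, so 5 complete cycles and 25.90 d into the next.
Phase angle: θ = 360°·(25.90 d)/(29.5 d) = 316.1°.
cos 316.1° = 0.720, so f = (1 − 0.720)/2 = 0.140, so 14%.

14%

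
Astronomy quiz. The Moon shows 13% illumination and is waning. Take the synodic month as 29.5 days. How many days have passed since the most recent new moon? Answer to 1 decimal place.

26.0 days

Invert f = (1 − cos θ)/2 to get cos θ = 1 − 2(0.13) = 0.740, hence θ₀ = arccos 0.740 = 42.3°.
A waning Moon lies in 180°–360°, so θ = 360° − 42.3° = 317.7°.
That fraction of the synodic month is 317.7/360 × 29.5 d ≈ 26.04 d.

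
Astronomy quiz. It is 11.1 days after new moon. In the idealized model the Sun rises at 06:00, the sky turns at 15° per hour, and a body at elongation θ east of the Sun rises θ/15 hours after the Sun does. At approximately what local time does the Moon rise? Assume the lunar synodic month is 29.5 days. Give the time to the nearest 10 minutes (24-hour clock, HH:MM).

The Moon has covered 11.1/29.5 of its cycle, so θ ≈ 360° × 11.1/29.5 = 135.5°.
Delay after the Sun = 135.5° / (15°/h) ≈ 9.03 h.
06:00 + 9.031 h ≈ 15:02 → 15:00 to the nearest ten minutes.

15:00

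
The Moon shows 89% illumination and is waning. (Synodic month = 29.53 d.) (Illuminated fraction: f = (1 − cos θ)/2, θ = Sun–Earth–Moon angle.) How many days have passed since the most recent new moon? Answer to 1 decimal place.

17.9 days

cos θ = 1 − 2f = -0.780, giving a principal value of 141.3°.
A waning Moon lies in 180°–360°, so θ = 360° − 141.3° = 218.7°.
Age = 29.53 × 218.7°/360° ≈ 17.94 days.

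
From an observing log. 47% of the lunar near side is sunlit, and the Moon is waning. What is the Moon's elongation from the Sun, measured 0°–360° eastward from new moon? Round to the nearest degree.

273°

Invert f = (1 − cos θ)/2 to get cos θ = 1 − 2(0.47) = 0.060, hence θ₀ = arccos 0.060 = 86.6°.
Waning ⇒ past full, so θ = 360° − 86.6° = 273.4°.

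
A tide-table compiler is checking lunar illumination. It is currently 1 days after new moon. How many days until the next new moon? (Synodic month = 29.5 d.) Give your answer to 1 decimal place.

One full lunation from the last new moon is 29.5 d; remaining = 29.5 − 1 = 28.500 d.

28.5 days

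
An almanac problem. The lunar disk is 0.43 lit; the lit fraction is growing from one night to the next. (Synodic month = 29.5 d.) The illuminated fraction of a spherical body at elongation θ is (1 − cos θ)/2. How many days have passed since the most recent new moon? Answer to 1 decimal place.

Invert f = (1 − cos θ)/2 to get cos θ = 1 − 2(0.43) = 0.140, hence θ₀ = arccos 0.140 = 82.0°.
The Moon is waxing (0°–180°), so θ = 82.0° directly.
At 360°/29.5 d per day, 82.0° corresponds to 6.72 days.

6.7 days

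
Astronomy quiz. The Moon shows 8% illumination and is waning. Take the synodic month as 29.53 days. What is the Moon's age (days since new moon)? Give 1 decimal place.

26.8 days

From f = (1 − cos θ)/2: cos θ = 1 − 2×0.08 = 0.840; arccos → 32.9°.
Since the Moon is past full (waning), take the reflex angle: θ = 360° − 32.9° = 327.1°.
At 360°/29.53 d per day, 327.1° corresponds to 26.83 days.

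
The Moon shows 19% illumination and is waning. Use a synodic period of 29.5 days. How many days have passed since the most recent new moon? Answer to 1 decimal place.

Invert f = (1 − cos θ)/2 to get cos θ = 1 − 2(0.19) = 0.620, hence θ₀ = arccos 0.620 = 51.7°.
A waning Moon lies in 180°–360°, so θ = 360° − 51.7° = 308.3°.
Age = 29.5 × 308.3°/360° ≈ 25.26 days.

25.3 days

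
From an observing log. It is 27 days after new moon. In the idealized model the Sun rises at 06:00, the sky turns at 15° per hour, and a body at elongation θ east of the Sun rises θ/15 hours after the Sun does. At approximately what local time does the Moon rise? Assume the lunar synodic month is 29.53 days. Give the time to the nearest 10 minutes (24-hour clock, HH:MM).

Elongation θ = 360° × 27/29.53 ≈ 329.2°.
Delay after the Sun = 329.2° / (15°/h) ≈ 21.94 h.
06:00 + 21.944 h ≈ 03:57 → 04:00 to the nearest ten minutes.

04:00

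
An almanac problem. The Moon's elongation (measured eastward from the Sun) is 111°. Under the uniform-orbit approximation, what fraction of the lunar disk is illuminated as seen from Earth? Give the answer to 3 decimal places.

cos 111° = (-0.358), so f = (1 − (-0.358))/2 = 0.679.

0.679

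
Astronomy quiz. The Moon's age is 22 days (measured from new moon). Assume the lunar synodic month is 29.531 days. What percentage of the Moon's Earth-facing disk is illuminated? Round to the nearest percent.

52%

Phase angle: θ = 360°·(22 d)/(29.531 d) = 268.2°.
With cos θ = (-0.032), the lit fraction is (1 − (-0.032))/2 ≈ 0.516, so 52%.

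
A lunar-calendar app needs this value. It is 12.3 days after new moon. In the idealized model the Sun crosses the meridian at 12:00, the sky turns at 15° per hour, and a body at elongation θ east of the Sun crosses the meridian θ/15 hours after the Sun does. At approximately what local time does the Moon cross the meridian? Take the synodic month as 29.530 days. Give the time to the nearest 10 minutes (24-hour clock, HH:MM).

22:00

The Moon has covered 12.3/29.530 of its cycle, so θ ≈ 360° × 12.3/29.530 = 149.9°.
The Moon trails the Sun by θ/15 = 149.9/15 ≈ 10.00 hours.
12:00 + 9.997 h ≈ 22:00 → 22:00 to the nearest ten minutes.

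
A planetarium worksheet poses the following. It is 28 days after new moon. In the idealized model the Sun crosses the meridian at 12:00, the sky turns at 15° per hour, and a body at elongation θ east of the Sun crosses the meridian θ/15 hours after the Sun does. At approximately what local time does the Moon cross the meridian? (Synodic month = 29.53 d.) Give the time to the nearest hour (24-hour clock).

11:00

Phase angle: θ = 360°·(28 d)/(29.53 d) = 341.3°.
Delay after the Sun = 341.3° / (15°/h) ≈ 22.76 h.
12:00 + 22.76 h ≈ 10:45 → 11:00 to the nearest hour.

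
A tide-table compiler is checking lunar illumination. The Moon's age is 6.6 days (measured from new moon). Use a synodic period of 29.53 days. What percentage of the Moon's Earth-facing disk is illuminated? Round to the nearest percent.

The Moon has covered 6.6/29.53 of its cycle, so θ ≈ 360° × 6.6/29.53 = 80.5°.
Illuminated fraction = (1 − cos 80.5°)/2 = (1 − 0.166)/2 ≈ 0.417, so 42%.

42%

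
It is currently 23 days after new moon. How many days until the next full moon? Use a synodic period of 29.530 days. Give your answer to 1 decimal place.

Full moon occurs at elongation 180°, i.e. at age 29.530 × 180/360 = 14.765 d.
This lunation's full moon (14.765 d) has passed, so add one period: 44.295 − 23 = 21.295 days.

21.3 days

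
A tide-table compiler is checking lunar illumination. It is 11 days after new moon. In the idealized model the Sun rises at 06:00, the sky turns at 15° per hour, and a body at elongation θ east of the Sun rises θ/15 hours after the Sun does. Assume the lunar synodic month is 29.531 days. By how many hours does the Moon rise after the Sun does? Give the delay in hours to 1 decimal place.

8.9 h

Phase angle: θ = 360°·(11 d)/(29.531 d) = 134.1°.
Delay after the Sun = 134.1° / (15°/h) ≈ 8.94 h.
So the Moon rises 8.94 h after the Sun.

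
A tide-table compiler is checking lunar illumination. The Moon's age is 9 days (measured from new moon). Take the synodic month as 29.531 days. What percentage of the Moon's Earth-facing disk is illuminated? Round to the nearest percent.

Phase angle: θ = 360°·(9 d)/(29.531 d) = 109.7°.
With cos θ = (-0.337), the lit fraction is (1 − (-0.337))/2 ≈ 0.669, so 67%.

67%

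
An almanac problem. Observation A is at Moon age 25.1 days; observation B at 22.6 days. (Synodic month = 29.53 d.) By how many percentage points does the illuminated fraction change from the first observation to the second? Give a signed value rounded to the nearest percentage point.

+25 pp

First observation: θ = 360°·25.1/29.53 = 306.0°, so f = 0.206.
Second observation: θ = 275.5°, f = 0.452.
Δf = 0.452 − 0.206 = +0.246, i.e. +25 pp.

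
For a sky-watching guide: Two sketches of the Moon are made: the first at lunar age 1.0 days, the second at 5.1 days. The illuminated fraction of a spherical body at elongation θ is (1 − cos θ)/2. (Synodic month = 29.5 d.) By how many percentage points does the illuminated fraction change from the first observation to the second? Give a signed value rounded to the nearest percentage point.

+26 percentage points

First observation: θ = 360°·1.0/29.5 = 12.2°, so f = 0.011.
Second observation: θ = 62.2°, f = 0.267.
Δf = 0.267 − 0.011 = +0.256, i.e. +26 pp.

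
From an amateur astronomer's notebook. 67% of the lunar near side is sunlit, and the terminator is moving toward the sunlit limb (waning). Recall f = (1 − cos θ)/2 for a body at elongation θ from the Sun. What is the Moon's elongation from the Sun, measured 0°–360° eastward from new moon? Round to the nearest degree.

250°

From f = (1 − cos θ)/2: cos θ = 1 − 2×0.67 = -0.340; arccos → 109.9°.
Since the Moon is past full (waning), take the reflex angle: θ = 360° − 109.9° = 250.1°.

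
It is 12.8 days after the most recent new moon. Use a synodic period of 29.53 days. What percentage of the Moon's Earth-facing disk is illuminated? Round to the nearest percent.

Phase angle: θ = 360°·(12.8 d)/(29.53 d) = 156.0°.
cos 156.0° = (-0.914), so f = (1 − (-0.914))/2 = 0.957, so 96%.

96%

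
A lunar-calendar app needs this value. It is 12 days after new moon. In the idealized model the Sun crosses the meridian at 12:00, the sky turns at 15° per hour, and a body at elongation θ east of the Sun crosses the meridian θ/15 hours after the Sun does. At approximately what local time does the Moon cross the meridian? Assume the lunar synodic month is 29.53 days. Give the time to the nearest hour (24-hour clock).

The Moon has covered 12/29.53 of its cycle, so θ ≈ 360° × 12/29.53 = 146.3°.
The Moon trails the Sun by θ/15 = 146.3/15 ≈ 9.75 hours.
12:00 + 9.75 h ≈ 21:45 → 22:00 to the nearest hour.

22:00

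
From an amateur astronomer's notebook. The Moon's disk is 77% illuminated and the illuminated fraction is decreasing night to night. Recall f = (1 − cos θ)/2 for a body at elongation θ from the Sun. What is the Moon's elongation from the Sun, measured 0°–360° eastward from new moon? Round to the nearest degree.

237°

Invert f = (1 − cos θ)/2 to get cos θ = 1 − 2(0.77) = -0.540, hence θ₀ = arccos -0.540 = 122.7°.
A waning Moon lies in 180°–360°, so θ = 360° − 122.7° = 237.3°.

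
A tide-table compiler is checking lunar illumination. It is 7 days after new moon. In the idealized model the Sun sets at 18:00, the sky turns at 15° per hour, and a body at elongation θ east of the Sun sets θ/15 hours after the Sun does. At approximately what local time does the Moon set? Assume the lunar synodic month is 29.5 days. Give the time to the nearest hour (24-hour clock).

00:00

Phase angle: θ = 360°·(7 d)/(29.5 d) = 85.4°.
At 15° of sky rotation per hour, 85.4° corresponds to a 5.69 h lag.
18:00 + 5.69 h ≈ 23:42 → 00:00 to the nearest hour.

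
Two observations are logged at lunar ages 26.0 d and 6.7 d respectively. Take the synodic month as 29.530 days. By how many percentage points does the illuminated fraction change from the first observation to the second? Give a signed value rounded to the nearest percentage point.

+29 percentage points

First observation: θ = 360°·26.0/29.530 = 317.0°, so f = 0.135.
Second observation: θ = 81.7°, f = 0.428.
Δf = 0.428 − 0.135 = +0.293, i.e. +29 pp.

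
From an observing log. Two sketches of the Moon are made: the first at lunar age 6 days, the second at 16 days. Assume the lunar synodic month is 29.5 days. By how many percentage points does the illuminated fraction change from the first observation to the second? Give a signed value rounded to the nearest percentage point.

+63 pp

θ₁ = 360° × 6/29.5 = 73.2°, f₁ = (1 − cos θ₁)/2 = 0.356.
θ₂ = 360° × 16/29.5 = 195.3°, f₂ = (1 − cos θ₂)/2 = 0.982.
Change = f₂ − f₁ = +0.627 → +63 percentage points.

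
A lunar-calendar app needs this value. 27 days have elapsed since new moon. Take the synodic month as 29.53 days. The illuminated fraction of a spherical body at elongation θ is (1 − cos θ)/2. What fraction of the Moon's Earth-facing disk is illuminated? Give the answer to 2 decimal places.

0.07

Phase angle: θ = 360°·(27 d)/(29.53 d) = 329.2°.
With cos θ = 0.859, the lit fraction is (1 − 0.859)/2 ≈ 0.071.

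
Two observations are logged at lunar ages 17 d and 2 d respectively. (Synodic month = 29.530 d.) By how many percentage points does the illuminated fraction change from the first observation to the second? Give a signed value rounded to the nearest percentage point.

-90 percentage points

First observation: θ = 360°·17/29.530 = 207.2°, so f = 0.945.
Second observation: θ = 24.4°, f = 0.045.
Δf = 0.045 − 0.945 = -0.900, i.e. -90 pp.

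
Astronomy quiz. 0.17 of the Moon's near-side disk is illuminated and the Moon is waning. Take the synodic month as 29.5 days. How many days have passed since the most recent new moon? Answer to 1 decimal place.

25.5 days

cos θ = 1 − 2f = 0.660, giving a principal value of 48.7°.
Since the Moon is past full (waning), take the reflex angle: θ = 360° − 48.7° = 311.3°.
That fraction of the synodic month is 311.3/360 × 29.5 d ≈ 25.51 d.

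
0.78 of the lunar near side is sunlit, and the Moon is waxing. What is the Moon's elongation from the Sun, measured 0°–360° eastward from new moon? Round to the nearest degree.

cos θ = 1 − 2f = -0.560, giving a principal value of 124.1°.
The Moon is waxing (0°–180°), so θ = 124.1° directly.

124°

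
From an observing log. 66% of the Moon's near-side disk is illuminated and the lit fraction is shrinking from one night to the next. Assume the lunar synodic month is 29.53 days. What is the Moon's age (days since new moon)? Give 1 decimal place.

20.6 days

Invert f = (1 − cos θ)/2 to get cos θ = 1 − 2(0.66) = -0.320, hence θ₀ = arccos -0.320 = 108.7°.
Waning ⇒ past full, so θ = 360° − 108.7° = 251.3°.
At 360°/29.53 d per day, 251.3° corresponds to 20.62 days.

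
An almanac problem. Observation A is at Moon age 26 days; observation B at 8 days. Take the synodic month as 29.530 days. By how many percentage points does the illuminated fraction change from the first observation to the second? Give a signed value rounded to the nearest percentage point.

First observation: θ = 360°·26/29.530 = 317.0°, so f = 0.135.
Second observation: θ = 97.5°, f = 0.566.
Δf = 0.566 − 0.135 = +0.431, i.e. +43 pp.

+43 percentage points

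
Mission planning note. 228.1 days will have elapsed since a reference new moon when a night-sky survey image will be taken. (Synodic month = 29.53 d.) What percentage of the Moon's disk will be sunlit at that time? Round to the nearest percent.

58%

Reduce mod P: 228.1 − 7×29.53 = 21.39 d into the current lunation.
Elongation θ = 360° × 21.39/29.53 ≈ 260.8°.
cos 260.8° = (-0.160), so f = (1 − (-0.160))/2 = 0.580, so 58%.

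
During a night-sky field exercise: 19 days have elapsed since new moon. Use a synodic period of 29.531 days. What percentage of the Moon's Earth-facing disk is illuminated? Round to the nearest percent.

81%

Phase angle: θ = 360°·(19 d)/(29.531 d) = 231.6°.
cos 231.6° = (-0.621), so f = (1 − (-0.621))/2 = 0.810, so 81%.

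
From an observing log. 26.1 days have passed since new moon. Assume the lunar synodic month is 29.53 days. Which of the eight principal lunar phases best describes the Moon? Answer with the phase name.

θ ≈ 360° × 26.1/29.53 = 318°, which falls in the waning crescent sector.

waning crescent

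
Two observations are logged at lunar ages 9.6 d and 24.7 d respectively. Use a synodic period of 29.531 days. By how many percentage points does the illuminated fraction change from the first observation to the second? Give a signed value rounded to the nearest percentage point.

First observation: θ = 360°·9.6/29.531 = 117.0°, so f = 0.727.
Second observation: θ = 301.1°, f = 0.242.
Δf = 0.242 − 0.727 = -0.486, i.e. -49 pp.

-49 pp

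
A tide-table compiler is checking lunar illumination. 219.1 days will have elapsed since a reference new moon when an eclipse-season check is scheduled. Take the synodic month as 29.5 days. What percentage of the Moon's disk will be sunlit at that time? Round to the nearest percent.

219.1/29.5 = 7.427 lunations, so 7 complete cycles and 12.60 d into the next.
Phase angle: θ = 360°·(12.60 d)/(29.5 d) = 153.8°.
cos 153.8° = (-0.897), so f = (1 − (-0.897))/2 = 0.948, so 95%.

95%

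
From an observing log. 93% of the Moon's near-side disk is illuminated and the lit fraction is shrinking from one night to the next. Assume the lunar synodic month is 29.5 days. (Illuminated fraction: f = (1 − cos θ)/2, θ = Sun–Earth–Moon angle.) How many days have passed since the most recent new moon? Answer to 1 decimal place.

From f = (1 − cos θ)/2: cos θ = 1 − 2×0.93 = -0.860; arccos → 149.3°.
Since the Moon is past full (waning), take the reflex angle: θ = 360° − 149.3° = 210.7°.
Age = 29.5 × 210.7°/360° ≈ 17.26 days.

17.3 days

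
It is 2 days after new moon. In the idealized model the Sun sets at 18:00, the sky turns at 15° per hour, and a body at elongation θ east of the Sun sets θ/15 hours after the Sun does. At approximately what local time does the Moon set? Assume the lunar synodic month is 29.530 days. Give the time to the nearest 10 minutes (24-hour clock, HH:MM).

Phase angle: θ = 360°·(2 d)/(29.530 d) = 24.4°.
The Moon trails the Sun by θ/15 = 24.4/15 ≈ 1.63 hours.
18:00 + 1.625 h ≈ 19:38 → 19:40 to the nearest ten minutes.

19:40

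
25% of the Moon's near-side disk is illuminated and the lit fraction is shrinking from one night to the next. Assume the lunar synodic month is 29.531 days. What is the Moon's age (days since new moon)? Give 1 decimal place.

24.6 days

From f = (1 − cos θ)/2: cos θ = 1 − 2×0.25 = 0.500; arccos → 60.0°.
A waning Moon lies in 180°–360°, so θ = 360° − 60.0° = 300.0°.
That fraction of the synodic month is 300.0/360 × 29.531 d ≈ 24.61 d.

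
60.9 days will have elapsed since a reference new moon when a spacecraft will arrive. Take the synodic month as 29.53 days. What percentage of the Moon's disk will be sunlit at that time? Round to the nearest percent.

4%

60.9 d spans 2 complete synodic months (2 × 29.53 = 59.06 d) plus 1.84 d.
Elongation θ = 360° × 1.84/29.53 ≈ 22.4°.
With cos θ = 0.924, the lit fraction is (1 − 0.924)/2 ≈ 0.038, so 4%.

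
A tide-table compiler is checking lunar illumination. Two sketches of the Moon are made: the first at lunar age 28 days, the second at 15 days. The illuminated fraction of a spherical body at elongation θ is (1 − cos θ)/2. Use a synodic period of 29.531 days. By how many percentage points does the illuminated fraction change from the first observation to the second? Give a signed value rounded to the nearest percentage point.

+97 percentage points

First observation: θ = 360°·28/29.531 = 341.3°, so f = 0.026.
Second observation: θ = 182.9°, f = 0.999.
Δf = 0.999 − 0.026 = +0.973, i.e. +97 pp.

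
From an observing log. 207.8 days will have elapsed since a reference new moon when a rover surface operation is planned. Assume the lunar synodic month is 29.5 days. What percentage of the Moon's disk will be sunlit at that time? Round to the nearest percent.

2%

207.8 d spans 7 complete synodic months (7 × 29.5 = 206.50 d) plus 1.30 d.
Phase angle: θ = 360°·(1.30 d)/(29.5 d) = 15.9°.
With cos θ = 0.962, the lit fraction is (1 − 0.962)/2 ≈ 0.019, so 2%.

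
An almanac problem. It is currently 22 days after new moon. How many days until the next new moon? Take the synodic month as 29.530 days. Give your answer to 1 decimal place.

7.5 days

The next new moon completes the synodic month: 29.530 − 22 = 7.530 days.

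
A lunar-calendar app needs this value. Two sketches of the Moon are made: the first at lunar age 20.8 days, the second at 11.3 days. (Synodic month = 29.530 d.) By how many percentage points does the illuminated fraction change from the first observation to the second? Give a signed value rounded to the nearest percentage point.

First observation: θ = 360°·20.8/29.530 = 253.6°, so f = 0.641.
Second observation: θ = 137.8°, f = 0.870.
Δf = 0.870 − 0.641 = +0.229, i.e. +23 pp.

+23 percentage points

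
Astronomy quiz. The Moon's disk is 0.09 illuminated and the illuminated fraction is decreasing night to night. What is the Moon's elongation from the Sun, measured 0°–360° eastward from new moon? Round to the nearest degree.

325°

cos θ = 1 − 2f = 0.820, giving a principal value of 34.9°.
Waning ⇒ past full, so θ = 360° − 34.9° = 325.1°.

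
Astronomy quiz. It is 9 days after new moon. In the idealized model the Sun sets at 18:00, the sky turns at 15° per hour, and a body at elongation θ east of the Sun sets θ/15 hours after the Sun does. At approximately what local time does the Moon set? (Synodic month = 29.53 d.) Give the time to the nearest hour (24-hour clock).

01:00

Phase angle: θ = 360°·(9 d)/(29.53 d) = 109.7°.
At 15° of sky rotation per hour, 109.7° corresponds to a 7.31 h lag.
18:00 + 7.31 h ≈ 01:19 → 01:00 to the nearest hour.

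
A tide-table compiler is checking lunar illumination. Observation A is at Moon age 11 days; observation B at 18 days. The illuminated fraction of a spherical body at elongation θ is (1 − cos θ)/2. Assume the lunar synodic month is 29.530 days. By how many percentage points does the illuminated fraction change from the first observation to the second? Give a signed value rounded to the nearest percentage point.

+4 percentage points

θ₁ = 360° × 11/29.530 = 134.1°, f₁ = (1 − cos θ₁)/2 = 0.848.
θ₂ = 360° × 18/29.530 = 219.4°, f₂ = (1 − cos θ₂)/2 = 0.886.
Change = f₂ − f₁ = +0.038 → +4 percentage points.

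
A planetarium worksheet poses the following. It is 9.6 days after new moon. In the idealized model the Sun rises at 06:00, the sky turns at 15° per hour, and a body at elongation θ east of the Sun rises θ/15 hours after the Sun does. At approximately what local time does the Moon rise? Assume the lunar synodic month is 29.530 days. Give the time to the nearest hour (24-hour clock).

14:00

Elongation θ = 360° × 9.6/29.530 ≈ 117.0°.
Delay after the Sun = 117.0° / (15°/h) ≈ 7.80 h.
06:00 + 7.80 h ≈ 13:48 → 14:00 to the nearest hour.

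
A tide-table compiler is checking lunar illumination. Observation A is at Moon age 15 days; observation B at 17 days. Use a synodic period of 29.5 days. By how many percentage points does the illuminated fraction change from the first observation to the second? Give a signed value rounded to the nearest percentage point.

-6 percentage points

First observation: θ = 360°·15/29.5 = 183.1°, so f = 0.999.
Second observation: θ = 207.5°, f = 0.944.
Δf = 0.944 − 0.999 = -0.056, i.e. -6 pp.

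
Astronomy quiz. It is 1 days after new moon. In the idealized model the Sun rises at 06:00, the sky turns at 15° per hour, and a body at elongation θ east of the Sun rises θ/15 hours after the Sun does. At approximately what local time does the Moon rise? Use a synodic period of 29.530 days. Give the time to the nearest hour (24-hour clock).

The Moon has covered 1/29.530 of its cycle, so θ ≈ 360° × 1/29.530 = 12.2°.
The Moon trails the Sun by θ/15 = 12.2/15 ≈ 0.81 hours.
06:00 + 0.81 h ≈ 06:49 → 07:00 to the nearest hour.

07:00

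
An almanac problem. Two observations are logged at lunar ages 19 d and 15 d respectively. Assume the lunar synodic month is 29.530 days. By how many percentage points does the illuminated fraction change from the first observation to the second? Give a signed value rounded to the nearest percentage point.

First observation: θ = 360°·19/29.530 = 231.6°, so f = 0.810.
Second observation: θ = 182.9°, f = 0.999.
Δf = 0.999 − 0.810 = +0.189, i.e. +19 pp.

+19 percentage points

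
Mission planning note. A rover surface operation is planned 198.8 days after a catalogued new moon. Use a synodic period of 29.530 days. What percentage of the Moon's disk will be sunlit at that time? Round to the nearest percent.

198.8 d spans 6 complete synodic months (6 × 29.530 = 177.18 d) plus 21.62 d.
Elongation θ = 360° × 21.62/29.530 ≈ 263.6°.
cos 263.6° = (-0.112), so f = (1 − (-0.112))/2 = 0.556, so 56%.

56%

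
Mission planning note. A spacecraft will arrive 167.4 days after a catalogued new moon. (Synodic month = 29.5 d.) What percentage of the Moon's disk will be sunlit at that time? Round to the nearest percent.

73%

Reduce mod P: 167.4 − 5×29.5 = 19.90 d into the current lunation.
Phase angle: θ = 360°·(19.90 d)/(29.5 d) = 242.8°.
With cos θ = (-0.456), the lit fraction is (1 − (-0.456))/2 ≈ 0.728, so 73%.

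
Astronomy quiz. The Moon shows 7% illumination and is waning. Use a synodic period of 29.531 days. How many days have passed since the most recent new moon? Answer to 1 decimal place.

27.0 days

cos θ = 1 − 2f = 0.860, giving a principal value of 30.7°.
Waning ⇒ past full, so θ = 360° − 30.7° = 329.3°.
Age = 29.531 × 329.3°/360° ≈ 27.01 days.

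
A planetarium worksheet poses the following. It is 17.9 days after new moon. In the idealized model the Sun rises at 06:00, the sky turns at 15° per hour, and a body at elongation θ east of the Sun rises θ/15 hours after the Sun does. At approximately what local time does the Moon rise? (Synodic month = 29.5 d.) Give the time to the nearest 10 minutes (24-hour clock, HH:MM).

20:30

Phase angle: θ = 360°·(17.9 d)/(29.5 d) = 218.4°.
The Moon trails the Sun by θ/15 = 218.4/15 ≈ 14.56 hours.
06:00 + 14.563 h ≈ 20:34 → 20:30 to the nearest ten minutes.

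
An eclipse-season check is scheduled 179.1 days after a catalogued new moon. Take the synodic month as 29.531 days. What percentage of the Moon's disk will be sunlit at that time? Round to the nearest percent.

4%

179.1 d spans 6 complete synodic months (6 × 29.531 = 177.19 d) plus 1.91 d.
Phase angle: θ = 360°·(1.91 d)/(29.531 d) = 23.3°.
cos 23.3° = 0.918, so f = (1 − 0.918)/2 = 0.041, so 4%.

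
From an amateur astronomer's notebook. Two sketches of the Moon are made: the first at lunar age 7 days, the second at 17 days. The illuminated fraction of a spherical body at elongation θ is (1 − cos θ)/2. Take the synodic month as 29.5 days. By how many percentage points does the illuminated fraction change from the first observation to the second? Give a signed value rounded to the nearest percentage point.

First observation: θ = 360°·7/29.5 = 85.4°, so f = 0.460.
Second observation: θ = 207.5°, f = 0.944.
Δf = 0.944 − 0.460 = +0.484, i.e. +48 pp.

+48 percentage points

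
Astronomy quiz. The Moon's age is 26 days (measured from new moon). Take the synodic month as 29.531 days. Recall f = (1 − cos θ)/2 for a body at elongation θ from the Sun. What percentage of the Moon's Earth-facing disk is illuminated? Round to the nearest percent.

13%

Phase angle: θ = 360°·(26 d)/(29.531 d) = 317.0°.
cos 317.0° = 0.731, so f = (1 − 0.731)/2 = 0.135, so 13%.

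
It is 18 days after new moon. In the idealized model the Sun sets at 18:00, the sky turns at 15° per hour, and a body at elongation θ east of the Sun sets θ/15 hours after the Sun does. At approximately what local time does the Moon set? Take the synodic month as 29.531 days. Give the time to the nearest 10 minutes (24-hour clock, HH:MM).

Phase angle: θ = 360°·(18 d)/(29.531 d) = 219.4°.
At 15° of sky rotation per hour, 219.4° corresponds to a 14.63 h lag.
18:00 + 14.629 h ≈ 08:38 → 08:40 to the nearest ten minutes.

08:40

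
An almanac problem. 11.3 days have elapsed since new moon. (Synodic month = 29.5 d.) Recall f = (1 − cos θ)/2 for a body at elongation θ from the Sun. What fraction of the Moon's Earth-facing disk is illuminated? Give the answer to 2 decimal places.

The Moon has covered 11.3/29.5 of its cycle, so θ ≈ 360° × 11.3/29.5 = 137.9°.
Illuminated fraction = (1 − cos 137.9°)/2 = (1 − (-0.742))/2 ≈ 0.871.

0.87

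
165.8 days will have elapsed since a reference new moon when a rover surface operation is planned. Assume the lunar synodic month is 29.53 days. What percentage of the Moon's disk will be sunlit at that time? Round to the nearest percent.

88%

165.8 d spans 5 complete synodic months (5 × 29.53 = 147.65 d) plus 18.15 d.
Phase angle: θ = 360°·(18.15 d)/(29.53 d) = 221.3°.
Illuminated fraction = (1 − cos 221.3°)/2 = (1 − (-0.752))/2 ≈ 0.876, so 88%.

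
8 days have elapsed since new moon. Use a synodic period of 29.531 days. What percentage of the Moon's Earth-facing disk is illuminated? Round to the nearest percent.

57%

Elongation θ = 360° × 8/29.531 ≈ 97.5°.
With cos θ = (-0.131), the lit fraction is (1 − (-0.131))/2 ≈ 0.565, so 57%.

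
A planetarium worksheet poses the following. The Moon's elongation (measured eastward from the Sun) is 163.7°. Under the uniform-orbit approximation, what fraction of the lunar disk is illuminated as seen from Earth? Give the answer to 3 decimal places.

cos 163.7° = (-0.960), so f = (1 − (-0.960))/2 = 0.980.

0.980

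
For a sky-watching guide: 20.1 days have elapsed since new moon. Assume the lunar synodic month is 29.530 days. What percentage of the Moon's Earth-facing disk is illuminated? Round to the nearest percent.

Phase angle: θ = 360°·(20.1 d)/(29.530 d) = 245.0°.
cos 245.0° = (-0.422), so f = (1 − (-0.422))/2 = 0.711, so 71%.

71%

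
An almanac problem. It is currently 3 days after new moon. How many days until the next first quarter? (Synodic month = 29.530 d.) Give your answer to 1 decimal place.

First quarter is 0.25 of the way through the cycle: age 0.25 × 29.530 = 7.383 d.
That is 7.383 − 3 = 4.383 days ahead.

4.4 days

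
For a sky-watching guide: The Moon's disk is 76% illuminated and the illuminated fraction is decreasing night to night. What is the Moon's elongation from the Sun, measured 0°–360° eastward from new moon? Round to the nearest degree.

239°

From f = (1 − cos θ)/2: cos θ = 1 − 2×0.76 = -0.520; arccos → 121.3°.
Waning ⇒ past full, so θ = 360° − 121.3° = 238.7°.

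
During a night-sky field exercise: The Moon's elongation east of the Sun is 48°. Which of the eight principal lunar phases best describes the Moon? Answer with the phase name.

waxing crescent

48° lies in the waxing crescent sector of the 8-phase cycle.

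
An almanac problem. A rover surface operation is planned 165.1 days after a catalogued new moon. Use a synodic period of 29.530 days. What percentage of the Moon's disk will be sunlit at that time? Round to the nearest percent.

165.1 d spans 5 complete synodic months (5 × 29.530 = 147.65 d) plus 17.45 d.
Elongation θ = 360° × 17.45/29.530 ≈ 212.7°.
cos 212.7° = (-0.841), so f = (1 − (-0.841))/2 = 0.921, so 92%.

92%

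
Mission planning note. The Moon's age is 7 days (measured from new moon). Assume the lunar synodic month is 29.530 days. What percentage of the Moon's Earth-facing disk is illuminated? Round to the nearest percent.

46%

Phase angle: θ = 360°·(7 d)/(29.530 d) = 85.3°.
With cos θ = 0.081, the lit fraction is (1 − 0.081)/2 ≈ 0.459, so 46%.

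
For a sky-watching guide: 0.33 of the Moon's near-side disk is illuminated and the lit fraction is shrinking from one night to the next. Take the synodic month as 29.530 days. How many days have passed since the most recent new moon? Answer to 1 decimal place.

From f = (1 − cos θ)/2: cos θ = 1 − 2×0.33 = 0.340; arccos → 70.1°.
Waning ⇒ past full, so θ = 360° − 70.1° = 289.9°.
At 360°/29.530 d per day, 289.9° corresponds to 23.78 days.

23.8 days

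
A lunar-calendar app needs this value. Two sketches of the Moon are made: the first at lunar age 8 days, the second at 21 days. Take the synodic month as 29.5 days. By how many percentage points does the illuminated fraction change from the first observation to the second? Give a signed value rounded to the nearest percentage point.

+5 pp

First observation: θ = 360°·8/29.5 = 97.6°, so f = 0.566.
Second observation: θ = 256.3°, f = 0.619.
Δf = 0.619 − 0.566 = +0.052, i.e. +5 pp.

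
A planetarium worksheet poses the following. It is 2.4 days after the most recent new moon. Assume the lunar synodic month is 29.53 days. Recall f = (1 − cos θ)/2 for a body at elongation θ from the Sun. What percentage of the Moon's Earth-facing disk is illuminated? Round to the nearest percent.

6%

The Moon has covered 2.4/29.53 of its cycle, so θ ≈ 360° × 2.4/29.53 = 29.3°.
Illuminated fraction = (1 − cos 29.3°)/2 = (1 − 0.872)/2 ≈ 0.064, so 6%.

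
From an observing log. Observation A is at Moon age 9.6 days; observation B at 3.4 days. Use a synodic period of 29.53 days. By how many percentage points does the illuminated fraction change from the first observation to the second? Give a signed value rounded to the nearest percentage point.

-60 percentage points

First observation: θ = 360°·9.6/29.53 = 117.0°, so f = 0.727.
Second observation: θ = 41.4°, f = 0.125.
Δf = 0.125 − 0.727 = -0.602, i.e. -60 pp.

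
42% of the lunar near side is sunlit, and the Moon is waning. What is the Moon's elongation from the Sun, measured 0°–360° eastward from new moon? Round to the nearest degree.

cos θ = 1 − 2f = 0.160, giving a principal value of 80.8°.
A waning Moon lies in 180°–360°, so θ = 360° − 80.8° = 279.2°.

279°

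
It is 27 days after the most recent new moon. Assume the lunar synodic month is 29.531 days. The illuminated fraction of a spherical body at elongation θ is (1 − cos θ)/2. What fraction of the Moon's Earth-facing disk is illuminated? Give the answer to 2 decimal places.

0.07

Phase angle: θ = 360°·(27 d)/(29.531 d) = 329.1°.
With cos θ = 0.858, the lit fraction is (1 − 0.858)/2 ≈ 0.071.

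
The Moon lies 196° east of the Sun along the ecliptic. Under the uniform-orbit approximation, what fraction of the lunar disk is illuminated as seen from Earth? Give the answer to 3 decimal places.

0.981

cos 196° = (-0.961), so f = (1 − (-0.961))/2 = 0.981.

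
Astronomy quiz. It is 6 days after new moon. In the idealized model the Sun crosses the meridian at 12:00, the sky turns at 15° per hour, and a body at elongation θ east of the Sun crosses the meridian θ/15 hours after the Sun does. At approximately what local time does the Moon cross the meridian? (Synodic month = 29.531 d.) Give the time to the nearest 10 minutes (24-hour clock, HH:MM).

The Moon has covered 6/29.531 of its cycle, so θ ≈ 360° × 6/29.531 = 73.1°.
Delay after the Sun = 73.1° / (15°/h) ≈ 4.88 h.
12:00 + 4.876 h ≈ 16:53 → 16:50 to the nearest ten minutes.

16:50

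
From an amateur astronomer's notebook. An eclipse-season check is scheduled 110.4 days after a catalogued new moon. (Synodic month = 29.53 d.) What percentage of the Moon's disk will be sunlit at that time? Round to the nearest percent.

110.4/29.53 = 3.739 lunations, so 3 complete cycles and 21.81 d into the next.
The Moon has covered 21.81/29.53 of its cycle, so θ ≈ 360° × 21.81/29.53 = 265.9°.
With cos θ = (-0.072), the lit fraction is (1 − (-0.072))/2 ≈ 0.536, so 54%.

54%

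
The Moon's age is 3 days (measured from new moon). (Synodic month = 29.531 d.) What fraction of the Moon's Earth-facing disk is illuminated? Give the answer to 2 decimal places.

0.10

Elongation θ = 360° × 3/29.531 ≈ 36.6°.
With cos θ = 0.803, the lit fraction is (1 − 0.803)/2 ≈ 0.098.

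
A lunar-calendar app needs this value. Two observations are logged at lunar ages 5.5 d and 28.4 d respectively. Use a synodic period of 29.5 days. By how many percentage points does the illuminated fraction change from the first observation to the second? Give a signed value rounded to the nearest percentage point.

-29 percentage points

θ₁ = 360° × 5.5/29.5 = 67.1°, f₁ = (1 − cos θ₁)/2 = 0.306.
θ₂ = 360° × 28.4/29.5 = 346.6°, f₂ = (1 − cos θ₂)/2 = 0.014.
Change = f₂ − f₁ = -0.292 → -29 percentage points.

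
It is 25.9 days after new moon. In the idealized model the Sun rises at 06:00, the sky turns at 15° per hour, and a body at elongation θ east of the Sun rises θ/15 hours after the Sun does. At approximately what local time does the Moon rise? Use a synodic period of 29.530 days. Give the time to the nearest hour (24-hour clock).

03:00

Phase angle: θ = 360°·(25.9 d)/(29.530 d) = 315.7°.
At 15° of sky rotation per hour, 315.7° corresponds to a 21.05 h lag.
06:00 + 21.05 h ≈ 03:03 → 03:00 to the nearest hour.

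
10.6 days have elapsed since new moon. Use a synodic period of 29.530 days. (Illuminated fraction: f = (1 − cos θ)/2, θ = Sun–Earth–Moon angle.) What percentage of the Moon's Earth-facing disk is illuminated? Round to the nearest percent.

Elongation θ = 360° × 10.6/29.530 ≈ 129.2°.
Illuminated fraction = (1 − cos 129.2°)/2 = (1 − (-0.632))/2 ≈ 0.816, so 82%.

82%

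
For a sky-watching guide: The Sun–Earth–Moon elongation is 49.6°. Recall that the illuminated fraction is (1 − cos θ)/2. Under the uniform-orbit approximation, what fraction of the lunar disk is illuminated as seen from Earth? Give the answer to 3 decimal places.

0.176

Half-versine of 49.6°: (1 − 0.648)/2 = 0.176.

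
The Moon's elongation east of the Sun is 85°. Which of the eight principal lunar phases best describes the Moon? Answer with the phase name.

first quarter

85° lies in the first quarter sector of the 8-phase cycle.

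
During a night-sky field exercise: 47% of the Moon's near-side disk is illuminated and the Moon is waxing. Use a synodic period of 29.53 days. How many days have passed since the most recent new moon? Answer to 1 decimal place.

cos θ = 1 − 2f = 0.060, giving a principal value of 86.6°.
Waxing ⇒ before full, so θ = 86.6°.
At 360°/29.53 d per day, 86.6° corresponds to 7.10 days.

7.1 days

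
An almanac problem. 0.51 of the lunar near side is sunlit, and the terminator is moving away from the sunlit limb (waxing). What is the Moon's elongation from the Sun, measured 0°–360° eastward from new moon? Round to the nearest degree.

cos θ = 1 − 2f = -0.020, giving a principal value of 91.1°.
Waxing ⇒ before full, so θ = 91.1°.

91°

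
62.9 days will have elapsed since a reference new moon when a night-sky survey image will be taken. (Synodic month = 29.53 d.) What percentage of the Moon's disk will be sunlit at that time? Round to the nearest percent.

62.9 d spans 2 complete synodic months (2 × 29.53 = 59.06 d) plus 3.84 d.
Elongation θ = 360° × 3.84/29.53 ≈ 46.8°.
cos 46.8° = 0.684, so f = (1 − 0.684)/2 = 0.158, so 16%.

16%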